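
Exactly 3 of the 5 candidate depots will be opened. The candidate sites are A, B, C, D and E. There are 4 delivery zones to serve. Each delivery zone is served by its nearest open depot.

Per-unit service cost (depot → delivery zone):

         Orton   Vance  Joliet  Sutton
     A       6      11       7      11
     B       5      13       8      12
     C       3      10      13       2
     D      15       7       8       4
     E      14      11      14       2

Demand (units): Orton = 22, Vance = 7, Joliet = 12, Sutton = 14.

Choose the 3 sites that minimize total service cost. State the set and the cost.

With exactly 3 open, each delivery zone uses its cheapest among the chosen.
{A, C, D}: Orton→C 3·22=66, Vance→D 7·7=49, Joliet→A 7·12=84, Sutton→C 2·14=28. Service cost 227.
{B, C, D}: service cost 239
{C, D, E}: service cost 239
Among all 10 size-3 choices, {A, C, D} is lowest.

Choose A, C and D; total service cost 227.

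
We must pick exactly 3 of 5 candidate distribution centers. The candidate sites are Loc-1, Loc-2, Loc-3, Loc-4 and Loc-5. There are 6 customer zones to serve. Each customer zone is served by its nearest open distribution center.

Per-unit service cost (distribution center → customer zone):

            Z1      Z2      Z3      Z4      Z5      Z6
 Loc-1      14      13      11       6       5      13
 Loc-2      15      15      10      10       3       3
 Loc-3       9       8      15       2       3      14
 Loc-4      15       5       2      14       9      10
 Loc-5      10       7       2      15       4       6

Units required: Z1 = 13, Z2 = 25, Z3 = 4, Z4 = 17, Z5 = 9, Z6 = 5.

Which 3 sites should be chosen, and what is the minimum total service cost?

Choose Loc-2, Loc-3 and Loc-4; total service cost 326.

With exactly 3 open, each customer zone uses its cheapest among the chosen.
{Loc-2, Loc-3, Loc-4}: Z1→Loc-3 9·13=117, Z2→Loc-4 5·25=125, Z3→Loc-4 2·4=8, Z4→Loc-3 2·17=34, Z5→Loc-2 3·9=27, Z6→Loc-2 3·5=15. Service cost 326.
{Loc-3, Loc-4, Loc-5}: service cost 341
{Loc-1, Loc-3, Loc-4}: service cost 361
Among all 10 size-3 choices, {Loc-2, Loc-3, Loc-4} is lowest.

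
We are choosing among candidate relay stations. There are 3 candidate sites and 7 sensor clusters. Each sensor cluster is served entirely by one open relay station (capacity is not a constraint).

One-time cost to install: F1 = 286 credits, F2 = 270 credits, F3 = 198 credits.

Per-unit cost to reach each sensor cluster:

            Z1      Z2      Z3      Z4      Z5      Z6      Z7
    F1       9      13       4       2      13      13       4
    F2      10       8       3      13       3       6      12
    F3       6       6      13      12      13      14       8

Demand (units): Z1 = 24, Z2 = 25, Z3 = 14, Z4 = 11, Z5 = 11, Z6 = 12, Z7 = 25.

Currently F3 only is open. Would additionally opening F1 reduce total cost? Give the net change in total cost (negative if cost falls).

Current service cost with {F3}: 1119.
Adding F1: each sensor cluster re-picks its cheapest; new service cost 771, saving 348.
Extra fixed cost: 286. Net change = 286 − 348 = -62.
(Totals: 1317 → 1255.)

Yes — net change −62 (cost falls by 62).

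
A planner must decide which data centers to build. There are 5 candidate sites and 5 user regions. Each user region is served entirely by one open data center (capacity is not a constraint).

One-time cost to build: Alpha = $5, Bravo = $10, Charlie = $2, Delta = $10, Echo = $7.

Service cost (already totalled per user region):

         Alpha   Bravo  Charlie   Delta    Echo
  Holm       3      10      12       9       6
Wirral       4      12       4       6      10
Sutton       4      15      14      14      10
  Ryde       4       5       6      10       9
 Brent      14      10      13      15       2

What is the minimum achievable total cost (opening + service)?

For any fixed open set, each user region goes to its cheapest open site; total = fixed + service.
{Alpha, Echo}: Holm→Alpha 3, Wirral→Alpha 4, Sutton→Alpha 4, Ryde→Alpha 4, Brent→Echo 2. Service 17; fixed 12; total 29.
{Alpha, Charlie, Echo}: Holm→Alpha 3, Wirral→Alpha 4, Sutton→Alpha 4, Ryde→Alpha 4, Brent→Echo 2. Service 17; fixed 14; total 31.
{Alpha}: service 29 + fixed 5 = 34
{Alpha, Bravo, Charlie, Delta, Echo}: service 17 + fixed 34 = 51
No other subset beats 29.

Minimum total cost: 29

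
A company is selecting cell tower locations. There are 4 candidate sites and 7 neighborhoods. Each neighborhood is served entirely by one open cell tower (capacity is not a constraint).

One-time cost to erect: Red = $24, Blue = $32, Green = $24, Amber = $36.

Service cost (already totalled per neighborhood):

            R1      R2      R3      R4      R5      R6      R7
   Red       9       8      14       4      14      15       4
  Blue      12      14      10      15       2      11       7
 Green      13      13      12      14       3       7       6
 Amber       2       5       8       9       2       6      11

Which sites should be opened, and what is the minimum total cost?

Open Amber only; minimum total cost 79.

For any fixed open set, each neighborhood goes to its cheapest open site; total = fixed + service.
{Amber}: R1→Amber 2, R2→Amber 5, R3→Amber 8, R4→Amber 9, R5→Amber 2, R6→Amber 6, R7→Amber 11. Service 43; fixed 36; total 79.
{Red, Amber}: R1→Amber 2, R2→Amber 5, R3→Amber 8, R4→Red 4, R5→Amber 2, R6→Amber 6, R7→Red 4. Service 31; fixed 60; total 91.
{Red}: R1→Red 9, R2→Red 8, R3→Red 14, R4→Red 4, R5→Red 14, R6→Red 15, R7→Red 4. Service 68; fixed 24; total 92.
{Red, Blue, Green, Amber}: service 31 + fixed 116 = 147
(All 15 nonempty subsets were checked; Amber only is lowest.)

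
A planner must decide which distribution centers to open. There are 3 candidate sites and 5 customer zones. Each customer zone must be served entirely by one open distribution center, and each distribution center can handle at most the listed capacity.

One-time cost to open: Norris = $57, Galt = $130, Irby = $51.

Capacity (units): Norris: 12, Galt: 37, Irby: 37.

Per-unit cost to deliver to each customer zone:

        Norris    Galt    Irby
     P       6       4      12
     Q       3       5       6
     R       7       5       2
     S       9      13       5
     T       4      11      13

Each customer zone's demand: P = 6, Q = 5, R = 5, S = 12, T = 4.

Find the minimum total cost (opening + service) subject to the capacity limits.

Minimum total cost: 260

Open {Norris, Irby}: P→Norris 6·6=36, Q→Irby 6·5=30, R→Irby 2·5=10, S→Irby 5·12=60, T→Norris 4·4=16.
Loads: Norris carries 10/12, Irby carries 22/37. Service 152; fixed 108; total 260.
Next best feasible plan costs 275.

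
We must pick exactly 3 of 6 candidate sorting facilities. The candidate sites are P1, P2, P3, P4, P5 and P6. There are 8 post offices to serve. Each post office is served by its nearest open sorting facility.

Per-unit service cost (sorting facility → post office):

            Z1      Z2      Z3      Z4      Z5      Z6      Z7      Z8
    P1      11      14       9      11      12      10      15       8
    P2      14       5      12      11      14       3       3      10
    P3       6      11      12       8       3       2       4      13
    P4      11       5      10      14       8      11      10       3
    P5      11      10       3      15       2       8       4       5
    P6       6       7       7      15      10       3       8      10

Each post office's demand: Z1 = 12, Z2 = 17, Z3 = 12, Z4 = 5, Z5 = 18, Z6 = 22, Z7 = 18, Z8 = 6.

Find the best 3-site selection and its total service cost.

With exactly 3 open, each post office uses its cheapest among the chosen.
{P2, P3, P5}: Z1→P3 6·12=72, Z2→P2 5·17=85, Z3→P5 3·12=36, Z4→P3 8·5=40, Z5→P5 2·18=36, Z6→P3 2·22=44, Z7→P2 3·18=54, Z8→P5 5·6=30. Service cost 397.
{P3, P4, P5}: service cost 403
{P2, P5, P6}: service cost 434
Among all 20 size-3 choices, {P2, P3, P5} is lowest.

Choose P2, P3 and P5; total service cost 397.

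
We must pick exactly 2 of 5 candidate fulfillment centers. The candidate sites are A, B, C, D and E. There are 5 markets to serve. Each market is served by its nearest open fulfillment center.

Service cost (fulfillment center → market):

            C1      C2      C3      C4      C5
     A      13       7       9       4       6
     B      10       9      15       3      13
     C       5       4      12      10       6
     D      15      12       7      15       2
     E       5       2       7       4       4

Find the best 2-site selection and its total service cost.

With exactly 2 open, each market uses its cheapest among the chosen.
{D, E}: C1→E 5, C2→E 2, C3→D 7, C4→E 4, C5→D 2. Service cost 20.
{B, E}: service cost 21
{A, E}: service cost 22
Among all 10 size-2 choices, {D, E} is lowest.

Choose D and E; total service cost 20.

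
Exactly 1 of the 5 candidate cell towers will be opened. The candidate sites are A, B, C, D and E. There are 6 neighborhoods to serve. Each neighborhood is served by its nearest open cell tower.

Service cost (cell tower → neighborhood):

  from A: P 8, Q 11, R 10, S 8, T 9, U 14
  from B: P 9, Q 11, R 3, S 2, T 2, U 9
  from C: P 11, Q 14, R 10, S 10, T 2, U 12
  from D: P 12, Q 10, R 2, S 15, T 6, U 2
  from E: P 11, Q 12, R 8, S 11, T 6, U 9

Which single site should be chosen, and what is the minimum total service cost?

With exactly 1 open, each neighborhood uses its cheapest among the chosen.
{B}: P→B 9, Q→B 11, R→B 3, S→B 2, T→B 2, U→B 9. Service cost 36.
{D}: service cost 47
{E}: service cost 57
Among all 5 size-1 choices, {B} is lowest.

Choose B only; total service cost 36.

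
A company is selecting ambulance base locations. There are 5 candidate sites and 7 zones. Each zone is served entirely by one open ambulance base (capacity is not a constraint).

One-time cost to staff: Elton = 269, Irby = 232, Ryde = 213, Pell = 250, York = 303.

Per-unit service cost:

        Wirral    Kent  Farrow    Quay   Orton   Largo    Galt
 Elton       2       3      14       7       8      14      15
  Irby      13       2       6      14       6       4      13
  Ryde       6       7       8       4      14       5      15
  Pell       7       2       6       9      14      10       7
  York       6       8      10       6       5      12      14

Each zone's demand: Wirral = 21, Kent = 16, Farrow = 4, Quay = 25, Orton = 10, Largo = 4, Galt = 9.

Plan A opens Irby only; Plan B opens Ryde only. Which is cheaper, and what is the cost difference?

Plan B is cheaper by 226.

Plan A: {Irby}: Wirral→Irby 13·21=273, Kent→Irby 2·16=32, Farrow→Irby 6·4=24, Quay→Irby 14·25=350, Orton→Irby 6·10=60, Largo→Irby 4·4=16, Galt→Irby 13·9=117. Service 872; fixed 232; total 1104.
Plan B: {Ryde}: Wirral→Ryde 6·21=126, Kent→Ryde 7·16=112, Farrow→Ryde 8·4=32, Quay→Ryde 4·25=100, Orton→Ryde 14·10=140, Largo→Ryde 5·4=20, Galt→Ryde 15·9=135. Service 665; fixed 213; total 878.
Difference: |1104 − 878| = 226.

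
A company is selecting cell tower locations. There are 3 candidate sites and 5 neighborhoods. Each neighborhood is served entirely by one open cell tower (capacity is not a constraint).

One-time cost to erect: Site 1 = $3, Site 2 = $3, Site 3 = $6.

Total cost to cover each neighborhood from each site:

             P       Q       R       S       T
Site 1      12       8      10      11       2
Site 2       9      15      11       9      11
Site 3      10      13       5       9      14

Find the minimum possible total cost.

For any fixed open set, each neighborhood goes to its cheapest open site; total = fixed + service.
{Site 1, Site 3}: P→Site 3 10, Q→Site 1 8, R→Site 3 5, S→Site 3 9, T→Site 1 2. Service 34; fixed 9; total 43.
{Site 1, Site 2}: service 38 + fixed 6 = 44
{Site 1, Site 2, Site 3}: P→Site 2 9, Q→Site 1 8, R→Site 3 5, S→Site 2 9, T→Site 1 2. Service 33; fixed 12; total 45.
{Site 1}: service 43 + fixed 3 = 46
No other subset beats 43.

Minimum total cost: 43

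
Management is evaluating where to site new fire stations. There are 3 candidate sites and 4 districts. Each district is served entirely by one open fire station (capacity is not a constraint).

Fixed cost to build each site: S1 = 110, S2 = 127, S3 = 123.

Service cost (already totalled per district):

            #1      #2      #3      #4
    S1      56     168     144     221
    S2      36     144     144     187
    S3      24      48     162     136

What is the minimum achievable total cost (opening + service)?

For any fixed open set, each district goes to its cheapest open site; total = fixed + service.
{S3}: #1→S3 24, #2→S3 48, #3→S3 162, #4→S3 136. Service 370; fixed 123; total 493.
{S1, S3}: #1→S3 24, #2→S3 48, #3→S1 144, #4→S3 136. Service 352; fixed 233; total 585.
{S2, S3}: service 352 + fixed 250 = 602
{S1, S2, S3}: service 352 + fixed 360 = 712
No other subset beats 493.

Minimum total cost: 493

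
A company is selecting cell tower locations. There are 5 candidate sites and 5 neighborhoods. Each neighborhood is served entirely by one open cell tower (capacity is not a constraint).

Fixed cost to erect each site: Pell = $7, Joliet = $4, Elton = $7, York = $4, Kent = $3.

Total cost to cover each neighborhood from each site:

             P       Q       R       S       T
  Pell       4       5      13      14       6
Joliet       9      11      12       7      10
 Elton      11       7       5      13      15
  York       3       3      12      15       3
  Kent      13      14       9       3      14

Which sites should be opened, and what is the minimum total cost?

Open York and Kent; minimum total cost 28.

For any fixed open set, each neighborhood goes to its cheapest open site; total = fixed + service.
{York, Kent}: P→York 3, Q→York 3, R→Kent 9, S→Kent 3, T→York 3. Service 21; fixed 7; total 28.
{Elton, York, Kent}: service 17 + fixed 14 = 31
{Joliet, York, Kent}: P→York 3, Q→York 3, R→Kent 9, S→Kent 3, T→York 3. Service 21; fixed 11; total 32.
{Pell, Joliet, Elton, York, Kent}: service 17 + fixed 25 = 42
No other subset beats 28.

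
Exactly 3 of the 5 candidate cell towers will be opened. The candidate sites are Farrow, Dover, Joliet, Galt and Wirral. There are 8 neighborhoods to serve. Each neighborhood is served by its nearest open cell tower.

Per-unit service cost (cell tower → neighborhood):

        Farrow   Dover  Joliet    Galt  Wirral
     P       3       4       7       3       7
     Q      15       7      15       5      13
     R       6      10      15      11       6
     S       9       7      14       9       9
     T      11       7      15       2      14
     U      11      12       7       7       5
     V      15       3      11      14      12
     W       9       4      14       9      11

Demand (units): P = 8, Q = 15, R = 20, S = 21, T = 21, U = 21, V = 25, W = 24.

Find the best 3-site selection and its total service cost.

Choose Dover, Galt and Wirral; total service cost 684.

With exactly 3 open, each neighborhood uses its cheapest among the chosen.
{Dover, Galt, Wirral}: P→Galt 3·8=24, Q→Galt 5·15=75, R→Wirral 6·20=120, S→Dover 7·21=147, T→Galt 2·21=42, U→Wirral 5·21=105, V→Dover 3·25=75, W→Dover 4·24=96. Service cost 684.
{Farrow, Dover, Galt}: service cost 726
{Dover, Joliet, Galt}: service cost 806
Among all 10 size-3 choices, {Dover, Galt, Wirral} is lowest.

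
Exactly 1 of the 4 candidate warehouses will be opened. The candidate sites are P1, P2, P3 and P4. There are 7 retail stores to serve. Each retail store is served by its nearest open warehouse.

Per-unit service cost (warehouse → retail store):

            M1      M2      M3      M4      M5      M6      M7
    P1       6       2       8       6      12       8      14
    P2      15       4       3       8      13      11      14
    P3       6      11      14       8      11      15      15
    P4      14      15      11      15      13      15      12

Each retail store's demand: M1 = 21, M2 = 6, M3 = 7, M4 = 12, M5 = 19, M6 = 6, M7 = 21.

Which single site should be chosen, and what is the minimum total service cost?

Choose P1 only; total service cost 836.

With exactly 1 open, each retail store uses its cheapest among the chosen.
{P1}: M1→P1 6·21=126, M2→P1 2·6=12, M3→P1 8·7=56, M4→P1 6·12=72, M5→P1 12·19=228, M6→P1 8·6=48, M7→P1 14·21=294. Service cost 836.
{P3}: service cost 1000
{P2}: service cost 1063
Among all 4 size-1 choices, {P1} is lowest.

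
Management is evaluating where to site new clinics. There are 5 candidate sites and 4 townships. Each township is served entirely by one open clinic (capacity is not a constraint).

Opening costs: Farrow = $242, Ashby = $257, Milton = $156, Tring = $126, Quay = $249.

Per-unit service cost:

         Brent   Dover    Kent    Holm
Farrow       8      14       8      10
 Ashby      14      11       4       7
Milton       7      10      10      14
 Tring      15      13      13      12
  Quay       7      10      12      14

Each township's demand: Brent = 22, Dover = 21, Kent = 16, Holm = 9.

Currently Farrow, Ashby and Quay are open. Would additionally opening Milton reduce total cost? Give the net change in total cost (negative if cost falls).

Current service cost with {Farrow, Ashby, Quay}: 491.
Adding Milton: each township re-picks its cheapest; new service cost 491, saving 0.
Extra fixed cost: 156. Net change = 156 − 0 = 156.
(Totals: 1239 → 1395.)

No — net change +156 (cost rises by 156).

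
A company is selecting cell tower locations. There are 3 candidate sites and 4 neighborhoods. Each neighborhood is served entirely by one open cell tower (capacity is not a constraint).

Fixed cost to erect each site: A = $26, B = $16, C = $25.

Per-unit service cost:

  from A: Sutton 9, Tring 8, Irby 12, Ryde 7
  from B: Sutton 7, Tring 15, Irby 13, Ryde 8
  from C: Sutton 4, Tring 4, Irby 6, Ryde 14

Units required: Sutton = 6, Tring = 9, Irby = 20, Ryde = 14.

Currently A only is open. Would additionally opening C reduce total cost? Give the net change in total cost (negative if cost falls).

Current service cost with {A}: 464.
Adding C: each neighborhood re-picks its cheapest; new service cost 278, saving 186.
Extra fixed cost: 25. Net change = 25 − 186 = -161.
(Totals: 490 → 329.)

Yes — net change −161 (cost falls by 161).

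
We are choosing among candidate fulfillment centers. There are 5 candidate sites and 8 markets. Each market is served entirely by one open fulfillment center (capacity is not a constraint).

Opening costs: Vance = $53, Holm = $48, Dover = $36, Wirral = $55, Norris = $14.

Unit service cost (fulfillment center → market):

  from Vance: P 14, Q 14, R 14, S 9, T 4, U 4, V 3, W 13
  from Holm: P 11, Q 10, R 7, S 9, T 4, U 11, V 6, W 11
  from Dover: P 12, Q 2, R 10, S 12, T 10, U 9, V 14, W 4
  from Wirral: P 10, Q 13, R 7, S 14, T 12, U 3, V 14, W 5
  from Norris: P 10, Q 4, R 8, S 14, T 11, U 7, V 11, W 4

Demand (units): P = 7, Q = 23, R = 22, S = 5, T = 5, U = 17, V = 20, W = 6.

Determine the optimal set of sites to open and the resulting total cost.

For any fixed open set, each market goes to its cheapest open site; total = fixed + service.
{Vance, Dover, Norris}: P→Norris 10·7=70, Q→Dover 2·23=46, R→Norris 8·22=176, S→Vance 9·5=45, T→Vance 4·5=20, U→Vance 4·17=68, V→Vance 3·20=60, W→Dover 4·6=24. Service 509; fixed 103; total 612.
{Vance, Dover, Wirral}: service 470 + fixed 144 = 614
{Vance, Norris}: service 555 + fixed 67 = 622
{Vance, Holm, Dover, Wirral, Norris}: P→Wirral 10·7=70, Q→Dover 2·23=46, R→Holm 7·22=154, S→Vance 9·5=45, T→Vance 4·5=20, U→Wirral 3·17=51, V→Vance 3·20=60, W→Dover 4·6=24. Service 470; fixed 206; total 676.
No other subset beats 612.

Open Vance, Dover and Norris; minimum total cost 612.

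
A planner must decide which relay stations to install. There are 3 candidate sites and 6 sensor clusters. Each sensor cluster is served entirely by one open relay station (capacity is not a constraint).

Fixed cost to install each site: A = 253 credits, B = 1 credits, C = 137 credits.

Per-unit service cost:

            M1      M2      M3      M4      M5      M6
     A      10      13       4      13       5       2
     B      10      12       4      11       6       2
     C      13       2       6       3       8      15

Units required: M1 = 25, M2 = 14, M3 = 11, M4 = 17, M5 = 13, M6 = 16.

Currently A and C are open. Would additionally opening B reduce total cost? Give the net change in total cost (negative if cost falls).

No — net change +1 (cost rises by 1).

Current service cost with {A, C}: 470.
Adding B: each sensor cluster re-picks its cheapest; new service cost 470, saving 0.
Extra fixed cost: 1. Net change = 1 − 0 = 1.
(Totals: 860 → 861.)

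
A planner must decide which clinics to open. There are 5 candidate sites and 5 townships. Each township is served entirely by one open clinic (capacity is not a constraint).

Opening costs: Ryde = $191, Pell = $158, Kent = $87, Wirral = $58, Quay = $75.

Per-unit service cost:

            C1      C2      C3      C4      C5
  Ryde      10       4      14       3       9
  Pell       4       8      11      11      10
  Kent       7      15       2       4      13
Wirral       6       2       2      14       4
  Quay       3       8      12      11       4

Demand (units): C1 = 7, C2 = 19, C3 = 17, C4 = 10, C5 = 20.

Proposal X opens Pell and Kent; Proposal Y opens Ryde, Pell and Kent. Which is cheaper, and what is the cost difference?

Proposal X is cheaper by 85.

Proposal X: {Pell, Kent}: C1→Pell 4·7=28, C2→Pell 8·19=152, C3→Kent 2·17=34, C4→Kent 4·10=40, C5→Pell 10·20=200. Service 454; fixed 245; total 699.
Proposal Y: {Ryde, Pell, Kent}: C1→Pell 4·7=28, C2→Ryde 4·19=76, C3→Kent 2·17=34, C4→Ryde 3·10=30, C5→Ryde 9·20=180. Service 348; fixed 436; total 784.
Difference: |699 − 784| = 85.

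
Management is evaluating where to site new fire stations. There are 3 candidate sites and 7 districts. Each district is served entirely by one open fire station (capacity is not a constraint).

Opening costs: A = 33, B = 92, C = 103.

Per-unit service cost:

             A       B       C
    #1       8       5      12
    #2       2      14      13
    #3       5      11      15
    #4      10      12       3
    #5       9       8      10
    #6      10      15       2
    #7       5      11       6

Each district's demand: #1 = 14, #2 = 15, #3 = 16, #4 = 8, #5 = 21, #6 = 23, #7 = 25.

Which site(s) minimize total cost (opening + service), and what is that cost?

Open A and C; minimum total cost 742.

For any fixed open set, each district goes to its cheapest open site; total = fixed + service.
{A, C}: #1→A 8·14=112, #2→A 2·15=30, #3→A 5·16=80, #4→C 3·8=24, #5→A 9·21=189, #6→C 2·23=46, #7→A 5·25=125. Service 606; fixed 136; total 742.
{A, B, C}: #1→B 5·14=70, #2→A 2·15=30, #3→A 5·16=80, #4→C 3·8=24, #5→B 8·21=168, #6→C 2·23=46, #7→A 5·25=125. Service 543; fixed 228; total 771.
{A}: service 846 + fixed 33 = 879
No other subset beats 742.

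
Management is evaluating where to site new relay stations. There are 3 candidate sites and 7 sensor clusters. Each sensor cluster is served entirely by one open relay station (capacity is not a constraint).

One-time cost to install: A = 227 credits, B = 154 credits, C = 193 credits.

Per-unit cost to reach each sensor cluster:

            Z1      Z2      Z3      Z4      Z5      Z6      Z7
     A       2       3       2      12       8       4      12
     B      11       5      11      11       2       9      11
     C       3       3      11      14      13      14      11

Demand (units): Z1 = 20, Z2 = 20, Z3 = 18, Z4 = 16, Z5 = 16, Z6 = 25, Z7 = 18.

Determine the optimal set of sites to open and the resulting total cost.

For any fixed open set, each sensor cluster goes to its cheapest open site; total = fixed + service.
{A}: Z1→A 2·20=40, Z2→A 3·20=60, Z3→A 2·18=36, Z4→A 12·16=192, Z5→A 8·16=128, Z6→A 4·25=100, Z7→A 12·18=216. Service 772; fixed 227; total 999.
{A, B}: service 642 + fixed 381 = 1023
{A, C}: service 754 + fixed 420 = 1174
{A, B, C}: service 642 + fixed 574 = 1216
No other subset beats 999.

Open A only; minimum total cost 999.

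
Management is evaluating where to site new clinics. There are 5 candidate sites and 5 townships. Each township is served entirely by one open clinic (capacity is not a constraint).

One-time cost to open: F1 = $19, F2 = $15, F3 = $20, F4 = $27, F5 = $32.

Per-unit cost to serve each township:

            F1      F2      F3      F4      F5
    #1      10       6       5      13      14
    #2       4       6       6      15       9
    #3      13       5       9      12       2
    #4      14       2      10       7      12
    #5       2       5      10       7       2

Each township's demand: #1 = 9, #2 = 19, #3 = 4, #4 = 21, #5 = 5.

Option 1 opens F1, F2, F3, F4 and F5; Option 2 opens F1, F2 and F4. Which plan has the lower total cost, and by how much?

Option 2 is cheaper by 31.

Option 1: {F1, F2, F3, F4, F5}: #1→F3 5·9=45, #2→F1 4·19=76, #3→F5 2·4=8, #4→F2 2·21=42, #5→F1 2·5=10. Service 181; fixed 113; total 294.
Option 2: {F1, F2, F4}: #1→F2 6·9=54, #2→F1 4·19=76, #3→F2 5·4=20, #4→F2 2·21=42, #5→F1 2·5=10. Service 202; fixed 61; total 263.
Difference: |294 − 263| = 31.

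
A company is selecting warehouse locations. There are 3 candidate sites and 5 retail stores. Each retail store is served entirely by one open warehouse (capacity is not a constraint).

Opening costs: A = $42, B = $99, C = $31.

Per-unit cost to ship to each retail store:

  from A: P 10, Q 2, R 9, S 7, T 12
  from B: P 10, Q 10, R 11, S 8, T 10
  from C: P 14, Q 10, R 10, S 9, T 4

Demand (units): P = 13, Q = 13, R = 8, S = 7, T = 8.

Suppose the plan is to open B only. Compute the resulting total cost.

Total cost: 583

Each retail store is assigned to its cheapest site among the open ones.
{B}: P→B 10·13=130, Q→B 10·13=130, R→B 11·8=88, S→B 8·7=56, T→B 10·8=80. Service 484; fixed 99; total 583.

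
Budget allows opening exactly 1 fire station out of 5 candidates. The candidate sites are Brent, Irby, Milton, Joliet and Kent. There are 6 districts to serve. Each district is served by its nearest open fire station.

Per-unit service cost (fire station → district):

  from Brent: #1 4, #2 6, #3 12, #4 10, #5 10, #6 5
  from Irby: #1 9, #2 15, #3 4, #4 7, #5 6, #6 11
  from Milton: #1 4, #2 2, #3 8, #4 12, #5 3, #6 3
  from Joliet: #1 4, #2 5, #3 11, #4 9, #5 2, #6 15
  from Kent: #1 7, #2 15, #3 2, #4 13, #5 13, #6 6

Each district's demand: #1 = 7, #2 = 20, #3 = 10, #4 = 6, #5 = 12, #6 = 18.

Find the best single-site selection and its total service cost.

With exactly 1 open, each district uses its cheapest among the chosen.
{Milton}: #1→Milton 4·7=28, #2→Milton 2·20=40, #3→Milton 8·10=80, #4→Milton 12·6=72, #5→Milton 3·12=36, #6→Milton 3·18=54. Service cost 310.
{Brent}: service cost 538
{Joliet}: service cost 586
Among all 5 size-1 choices, {Milton} is lowest.

Choose Milton only; total service cost 310.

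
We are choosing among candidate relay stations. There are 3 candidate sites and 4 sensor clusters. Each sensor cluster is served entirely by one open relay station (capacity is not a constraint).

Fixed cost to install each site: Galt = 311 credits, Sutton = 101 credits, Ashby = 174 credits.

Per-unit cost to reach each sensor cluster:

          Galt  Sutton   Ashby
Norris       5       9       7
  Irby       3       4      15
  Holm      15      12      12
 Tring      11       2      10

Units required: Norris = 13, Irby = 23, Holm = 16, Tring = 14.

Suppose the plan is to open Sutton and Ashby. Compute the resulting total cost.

Each sensor cluster is assigned to its cheapest site among the open ones.
{Sutton, Ashby}: Norris→Ashby 7·13=91, Irby→Sutton 4·23=92, Holm→Sutton 12·16=192, Tring→Sutton 2·14=28. Service 403; fixed 275; total 678.

Total cost: 678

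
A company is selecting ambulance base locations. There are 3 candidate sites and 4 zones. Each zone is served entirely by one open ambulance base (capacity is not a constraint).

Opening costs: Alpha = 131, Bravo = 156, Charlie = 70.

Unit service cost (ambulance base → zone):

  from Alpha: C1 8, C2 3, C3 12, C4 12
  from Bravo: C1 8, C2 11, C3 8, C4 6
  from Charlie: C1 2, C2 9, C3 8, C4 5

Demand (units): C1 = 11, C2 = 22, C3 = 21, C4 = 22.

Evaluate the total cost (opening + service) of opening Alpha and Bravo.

Total cost: 741

Each zone is assigned to its cheapest site among the open ones.
{Alpha, Bravo}: C1→Alpha 8·11=88, C2→Alpha 3·22=66, C3→Bravo 8·21=168, C4→Bravo 6·22=132. Service 454; fixed 287; total 741.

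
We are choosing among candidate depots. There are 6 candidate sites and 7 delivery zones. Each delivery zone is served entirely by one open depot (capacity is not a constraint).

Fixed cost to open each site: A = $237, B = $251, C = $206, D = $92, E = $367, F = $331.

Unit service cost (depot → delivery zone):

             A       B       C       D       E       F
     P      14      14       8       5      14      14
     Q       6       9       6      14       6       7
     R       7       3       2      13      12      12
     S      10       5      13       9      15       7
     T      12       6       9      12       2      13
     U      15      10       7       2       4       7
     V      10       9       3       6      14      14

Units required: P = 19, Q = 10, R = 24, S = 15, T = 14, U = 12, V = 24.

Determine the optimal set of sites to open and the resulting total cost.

For any fixed open set, each delivery zone goes to its cheapest open site; total = fixed + service.
{C, D}: P→D 5·19=95, Q→C 6·10=60, R→C 2·24=48, S→D 9·15=135, T→C 9·14=126, U→D 2·12=24, V→C 3·24=72. Service 560; fixed 298; total 858.
{B, D}: service 584 + fixed 343 = 927
{C}: P→C 8·19=152, Q→C 6·10=60, R→C 2·24=48, S→C 13·15=195, T→C 9·14=126, U→C 7·12=84, V→C 3·24=72. Service 737; fixed 206; total 943.
{A, B, C, D, E, F}: P→D 5·19=95, Q→A 6·10=60, R→C 2·24=48, S→B 5·15=75, T→E 2·14=28, U→D 2·12=24, V→C 3·24=72. Service 402; fixed 1484; total 1886.
No other subset beats 858.

Open C and D; minimum total cost 858.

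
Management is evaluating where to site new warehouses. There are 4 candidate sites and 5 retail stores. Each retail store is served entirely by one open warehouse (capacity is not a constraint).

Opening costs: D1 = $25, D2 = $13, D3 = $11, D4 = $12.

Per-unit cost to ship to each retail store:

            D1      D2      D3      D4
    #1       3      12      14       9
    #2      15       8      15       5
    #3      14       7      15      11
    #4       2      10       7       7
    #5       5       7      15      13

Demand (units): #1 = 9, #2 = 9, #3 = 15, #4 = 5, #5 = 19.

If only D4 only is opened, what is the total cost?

Total cost: 585

Each retail store is assigned to its cheapest site among the open ones.
{D4}: #1→D4 9·9=81, #2→D4 5·9=45, #3→D4 11·15=165, #4→D4 7·5=35, #5→D4 13·19=247. Service 573; fixed 12; total 585.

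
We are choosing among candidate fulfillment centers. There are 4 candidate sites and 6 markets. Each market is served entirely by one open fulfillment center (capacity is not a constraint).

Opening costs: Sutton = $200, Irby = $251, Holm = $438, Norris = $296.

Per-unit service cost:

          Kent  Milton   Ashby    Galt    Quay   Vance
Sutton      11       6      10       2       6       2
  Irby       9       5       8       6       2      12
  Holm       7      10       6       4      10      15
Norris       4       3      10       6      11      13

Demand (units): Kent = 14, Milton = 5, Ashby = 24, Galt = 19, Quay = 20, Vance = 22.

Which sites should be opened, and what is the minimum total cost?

For any fixed open set, each market goes to its cheapest open site; total = fixed + service.
{Sutton}: Kent→Sutton 11·14=154, Milton→Sutton 6·5=30, Ashby→Sutton 10·24=240, Galt→Sutton 2·19=38, Quay→Sutton 6·20=120, Vance→Sutton 2·22=44. Service 626; fixed 200; total 826.
{Sutton, Irby}: Kent→Irby 9·14=126, Milton→Irby 5·5=25, Ashby→Irby 8·24=192, Galt→Sutton 2·19=38, Quay→Irby 2·20=40, Vance→Sutton 2·22=44. Service 465; fixed 451; total 916.
{Sutton, Norris}: Kent→Norris 4·14=56, Milton→Norris 3·5=15, Ashby→Sutton 10·24=240, Galt→Sutton 2·19=38, Quay→Sutton 6·20=120, Vance→Sutton 2·22=44. Service 513; fixed 496; total 1009.
{Sutton, Irby, Holm, Norris}: service 337 + fixed 1185 = 1522
No other subset beats 826.

Open Sutton only; minimum total cost 826.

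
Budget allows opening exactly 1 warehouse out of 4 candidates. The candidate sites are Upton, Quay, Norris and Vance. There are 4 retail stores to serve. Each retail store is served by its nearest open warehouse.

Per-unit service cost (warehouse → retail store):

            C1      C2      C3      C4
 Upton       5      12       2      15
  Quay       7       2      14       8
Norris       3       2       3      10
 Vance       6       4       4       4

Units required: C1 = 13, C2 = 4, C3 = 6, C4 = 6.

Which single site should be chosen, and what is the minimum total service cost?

Choose Norris only; total service cost 125.

With exactly 1 open, each retail store uses its cheapest among the chosen.
{Norris}: C1→Norris 3·13=39, C2→Norris 2·4=8, C3→Norris 3·6=18, C4→Norris 10·6=60. Service cost 125.
{Vance}: service cost 142
{Upton}: service cost 215
Among all 4 size-1 choices, {Norris} is lowest.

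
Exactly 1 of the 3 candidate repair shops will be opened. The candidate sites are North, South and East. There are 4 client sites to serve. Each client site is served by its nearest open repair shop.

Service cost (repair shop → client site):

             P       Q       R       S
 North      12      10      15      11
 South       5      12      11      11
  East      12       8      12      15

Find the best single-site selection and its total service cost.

Choose South only; total service cost 39.

With exactly 1 open, each client site uses its cheapest among the chosen.
{South}: P→South 5, Q→South 12, R→South 11, S→South 11. Service cost 39.
{East}: service cost 47
{North}: service cost 48
Among all 3 size-1 choices, {South} is lowest.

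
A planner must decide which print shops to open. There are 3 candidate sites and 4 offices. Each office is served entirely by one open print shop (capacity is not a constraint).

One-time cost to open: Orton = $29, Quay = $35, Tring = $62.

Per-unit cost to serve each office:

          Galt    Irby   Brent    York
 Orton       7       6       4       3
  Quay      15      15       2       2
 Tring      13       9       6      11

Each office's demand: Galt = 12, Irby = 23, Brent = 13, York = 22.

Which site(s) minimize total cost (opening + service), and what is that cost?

For any fixed open set, each office goes to its cheapest open site; total = fixed + service.
{Orton, Quay}: Galt→Orton 7·12=84, Irby→Orton 6·23=138, Brent→Quay 2·13=26, York→Quay 2·22=44. Service 292; fixed 64; total 356.
{Orton}: Galt→Orton 7·12=84, Irby→Orton 6·23=138, Brent→Orton 4·13=52, York→Orton 3·22=66. Service 340; fixed 29; total 369.
{Orton, Quay, Tring}: service 292 + fixed 126 = 418
(All 7 nonempty subsets were checked; Orton and Quay is lowest.)

Open Orton and Quay; minimum total cost 356.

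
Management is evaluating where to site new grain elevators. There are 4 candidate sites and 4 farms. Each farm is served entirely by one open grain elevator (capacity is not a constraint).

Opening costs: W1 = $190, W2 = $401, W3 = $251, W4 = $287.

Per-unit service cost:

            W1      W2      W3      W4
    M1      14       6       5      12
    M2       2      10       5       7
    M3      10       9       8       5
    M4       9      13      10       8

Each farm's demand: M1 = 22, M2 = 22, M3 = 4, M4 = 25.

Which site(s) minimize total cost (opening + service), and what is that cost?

Open W3 only; minimum total cost 753.

For any fixed open set, each farm goes to its cheapest open site; total = fixed + service.
{W3}: M1→W3 5·22=110, M2→W3 5·22=110, M3→W3 8·4=32, M4→W3 10·25=250. Service 502; fixed 251; total 753.
{W1}: M1→W1 14·22=308, M2→W1 2·22=44, M3→W1 10·4=40, M4→W1 9·25=225. Service 617; fixed 190; total 807.
{W1, W3}: service 411 + fixed 441 = 852
{W1, W2, W3, W4}: M1→W3 5·22=110, M2→W1 2·22=44, M3→W4 5·4=20, M4→W4 8·25=200. Service 374; fixed 1129; total 1503.
No other subset beats 753.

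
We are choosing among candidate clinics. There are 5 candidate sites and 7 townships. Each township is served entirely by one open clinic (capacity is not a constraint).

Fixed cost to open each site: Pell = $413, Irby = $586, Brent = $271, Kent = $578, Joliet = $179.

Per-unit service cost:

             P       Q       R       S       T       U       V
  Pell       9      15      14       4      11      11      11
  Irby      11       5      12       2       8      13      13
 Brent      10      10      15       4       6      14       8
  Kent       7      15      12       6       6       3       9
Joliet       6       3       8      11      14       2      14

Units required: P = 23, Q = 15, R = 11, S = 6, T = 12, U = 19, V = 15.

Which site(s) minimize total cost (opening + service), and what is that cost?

Open Joliet only; minimum total cost 932.

For any fixed open set, each township goes to its cheapest open site; total = fixed + service.
{Joliet}: P→Joliet 6·23=138, Q→Joliet 3·15=45, R→Joliet 8·11=88, S→Joliet 11·6=66, T→Joliet 14·12=168, U→Joliet 2·19=38, V→Joliet 14·15=210. Service 753; fixed 179; total 932.
{Brent, Joliet}: service 525 + fixed 450 = 975
{Pell, Joliet}: P→Joliet 6·23=138, Q→Joliet 3·15=45, R→Joliet 8·11=88, S→Pell 4·6=24, T→Pell 11·12=132, U→Joliet 2·19=38, V→Pell 11·15=165. Service 630; fixed 592; total 1222.
{Pell, Irby, Brent, Kent, Joliet}: P→Joliet 6·23=138, Q→Joliet 3·15=45, R→Joliet 8·11=88, S→Irby 2·6=12, T→Brent 6·12=72, U→Joliet 2·19=38, V→Brent 8·15=120. Service 513; fixed 2027; total 2540.
No other subset beats 932.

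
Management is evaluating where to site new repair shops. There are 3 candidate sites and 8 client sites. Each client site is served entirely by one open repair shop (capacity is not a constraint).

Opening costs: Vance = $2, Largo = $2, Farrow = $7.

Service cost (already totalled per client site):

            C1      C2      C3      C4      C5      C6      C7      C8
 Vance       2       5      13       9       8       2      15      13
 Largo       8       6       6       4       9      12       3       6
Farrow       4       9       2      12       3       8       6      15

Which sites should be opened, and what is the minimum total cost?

Open Vance, Largo and Farrow; minimum total cost 38.

For any fixed open set, each client site goes to its cheapest open site; total = fixed + service.
{Vance, Largo, Farrow}: C1→Vance 2, C2→Vance 5, C3→Farrow 2, C4→Largo 4, C5→Farrow 3, C6→Vance 2, C7→Largo 3, C8→Largo 6. Service 27; fixed 11; total 38.
{Vance, Largo}: service 36 + fixed 4 = 40
{Largo, Farrow}: C1→Farrow 4, C2→Largo 6, C3→Farrow 2, C4→Largo 4, C5→Farrow 3, C6→Farrow 8, C7→Largo 3, C8→Largo 6. Service 36; fixed 9; total 45.
{Vance}: service 67 + fixed 2 = 69
No other subset beats 38.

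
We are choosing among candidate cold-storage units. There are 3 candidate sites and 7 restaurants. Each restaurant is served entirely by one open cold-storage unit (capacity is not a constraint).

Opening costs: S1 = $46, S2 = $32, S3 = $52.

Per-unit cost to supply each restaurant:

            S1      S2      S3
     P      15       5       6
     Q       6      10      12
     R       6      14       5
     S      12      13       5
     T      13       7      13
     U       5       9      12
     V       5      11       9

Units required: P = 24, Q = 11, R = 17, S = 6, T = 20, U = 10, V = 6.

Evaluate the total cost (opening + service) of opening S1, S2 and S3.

Each restaurant is assigned to its cheapest site among the open ones.
{S1, S2, S3}: P→S2 5·24=120, Q→S1 6·11=66, R→S3 5·17=85, S→S3 5·6=30, T→S2 7·20=140, U→S1 5·10=50, V→S1 5·6=30. Service 521; fixed 130; total 651.

Total cost: 651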